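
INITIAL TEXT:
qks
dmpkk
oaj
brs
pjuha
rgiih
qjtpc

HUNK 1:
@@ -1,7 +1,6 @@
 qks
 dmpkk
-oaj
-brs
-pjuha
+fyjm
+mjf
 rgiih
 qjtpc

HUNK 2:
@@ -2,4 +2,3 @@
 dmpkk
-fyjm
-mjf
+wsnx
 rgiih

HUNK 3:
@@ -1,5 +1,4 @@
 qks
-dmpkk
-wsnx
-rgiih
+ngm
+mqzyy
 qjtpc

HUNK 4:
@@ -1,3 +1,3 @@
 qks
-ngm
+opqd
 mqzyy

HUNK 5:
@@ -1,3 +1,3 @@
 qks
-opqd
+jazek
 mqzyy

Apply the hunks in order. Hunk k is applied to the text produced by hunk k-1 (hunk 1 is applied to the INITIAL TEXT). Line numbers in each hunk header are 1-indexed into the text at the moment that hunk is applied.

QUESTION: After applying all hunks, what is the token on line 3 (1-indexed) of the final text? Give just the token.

Answer: mqzyy

Derivation:
Hunk 1: at line 1 remove [oaj,brs,pjuha] add [fyjm,mjf] -> 6 lines: qks dmpkk fyjm mjf rgiih qjtpc
Hunk 2: at line 2 remove [fyjm,mjf] add [wsnx] -> 5 lines: qks dmpkk wsnx rgiih qjtpc
Hunk 3: at line 1 remove [dmpkk,wsnx,rgiih] add [ngm,mqzyy] -> 4 lines: qks ngm mqzyy qjtpc
Hunk 4: at line 1 remove [ngm] add [opqd] -> 4 lines: qks opqd mqzyy qjtpc
Hunk 5: at line 1 remove [opqd] add [jazek] -> 4 lines: qks jazek mqzyy qjtpc
Final line 3: mqzyy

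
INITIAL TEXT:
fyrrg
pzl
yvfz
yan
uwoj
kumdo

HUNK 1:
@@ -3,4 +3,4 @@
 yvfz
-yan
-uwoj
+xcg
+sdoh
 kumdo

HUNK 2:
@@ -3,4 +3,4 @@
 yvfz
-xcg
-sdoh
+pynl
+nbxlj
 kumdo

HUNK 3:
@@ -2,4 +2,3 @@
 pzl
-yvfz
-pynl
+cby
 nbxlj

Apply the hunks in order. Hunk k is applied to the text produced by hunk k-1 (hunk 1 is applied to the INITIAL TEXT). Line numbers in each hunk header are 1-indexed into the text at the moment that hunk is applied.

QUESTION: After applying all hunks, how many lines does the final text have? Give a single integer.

Hunk 1: at line 3 remove [yan,uwoj] add [xcg,sdoh] -> 6 lines: fyrrg pzl yvfz xcg sdoh kumdo
Hunk 2: at line 3 remove [xcg,sdoh] add [pynl,nbxlj] -> 6 lines: fyrrg pzl yvfz pynl nbxlj kumdo
Hunk 3: at line 2 remove [yvfz,pynl] add [cby] -> 5 lines: fyrrg pzl cby nbxlj kumdo
Final line count: 5

Answer: 5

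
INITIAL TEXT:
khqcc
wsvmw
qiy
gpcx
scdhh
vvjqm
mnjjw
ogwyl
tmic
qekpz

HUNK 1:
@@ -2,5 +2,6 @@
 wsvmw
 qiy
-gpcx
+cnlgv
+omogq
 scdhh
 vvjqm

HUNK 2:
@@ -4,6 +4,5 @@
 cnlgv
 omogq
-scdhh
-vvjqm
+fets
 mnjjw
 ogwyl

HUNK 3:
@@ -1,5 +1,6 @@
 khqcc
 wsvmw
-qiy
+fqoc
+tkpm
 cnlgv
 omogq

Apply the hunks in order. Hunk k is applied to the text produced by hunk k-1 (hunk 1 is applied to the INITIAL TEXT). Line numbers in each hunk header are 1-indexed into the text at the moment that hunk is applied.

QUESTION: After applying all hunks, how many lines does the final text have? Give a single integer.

Hunk 1: at line 2 remove [gpcx] add [cnlgv,omogq] -> 11 lines: khqcc wsvmw qiy cnlgv omogq scdhh vvjqm mnjjw ogwyl tmic qekpz
Hunk 2: at line 4 remove [scdhh,vvjqm] add [fets] -> 10 lines: khqcc wsvmw qiy cnlgv omogq fets mnjjw ogwyl tmic qekpz
Hunk 3: at line 1 remove [qiy] add [fqoc,tkpm] -> 11 lines: khqcc wsvmw fqoc tkpm cnlgv omogq fets mnjjw ogwyl tmic qekpz
Final line count: 11

Answer: 11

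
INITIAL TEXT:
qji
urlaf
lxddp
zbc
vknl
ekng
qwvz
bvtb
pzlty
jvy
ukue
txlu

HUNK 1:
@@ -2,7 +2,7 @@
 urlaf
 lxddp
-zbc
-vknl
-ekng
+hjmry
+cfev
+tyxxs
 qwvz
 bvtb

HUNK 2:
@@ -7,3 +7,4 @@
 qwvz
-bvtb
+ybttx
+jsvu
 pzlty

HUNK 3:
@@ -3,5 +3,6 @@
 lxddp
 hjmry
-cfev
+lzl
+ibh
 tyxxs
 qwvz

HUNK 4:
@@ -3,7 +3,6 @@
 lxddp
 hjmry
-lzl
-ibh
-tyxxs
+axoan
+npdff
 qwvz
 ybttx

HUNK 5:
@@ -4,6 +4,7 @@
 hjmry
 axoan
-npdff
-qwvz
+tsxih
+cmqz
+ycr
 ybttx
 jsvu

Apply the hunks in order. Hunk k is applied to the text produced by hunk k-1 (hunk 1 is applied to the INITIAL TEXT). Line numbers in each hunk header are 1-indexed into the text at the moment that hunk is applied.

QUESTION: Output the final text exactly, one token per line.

Hunk 1: at line 2 remove [zbc,vknl,ekng] add [hjmry,cfev,tyxxs] -> 12 lines: qji urlaf lxddp hjmry cfev tyxxs qwvz bvtb pzlty jvy ukue txlu
Hunk 2: at line 7 remove [bvtb] add [ybttx,jsvu] -> 13 lines: qji urlaf lxddp hjmry cfev tyxxs qwvz ybttx jsvu pzlty jvy ukue txlu
Hunk 3: at line 3 remove [cfev] add [lzl,ibh] -> 14 lines: qji urlaf lxddp hjmry lzl ibh tyxxs qwvz ybttx jsvu pzlty jvy ukue txlu
Hunk 4: at line 3 remove [lzl,ibh,tyxxs] add [axoan,npdff] -> 13 lines: qji urlaf lxddp hjmry axoan npdff qwvz ybttx jsvu pzlty jvy ukue txlu
Hunk 5: at line 4 remove [npdff,qwvz] add [tsxih,cmqz,ycr] -> 14 lines: qji urlaf lxddp hjmry axoan tsxih cmqz ycr ybttx jsvu pzlty jvy ukue txlu

Answer: qji
urlaf
lxddp
hjmry
axoan
tsxih
cmqz
ycr
ybttx
jsvu
pzlty
jvy
ukue
txlu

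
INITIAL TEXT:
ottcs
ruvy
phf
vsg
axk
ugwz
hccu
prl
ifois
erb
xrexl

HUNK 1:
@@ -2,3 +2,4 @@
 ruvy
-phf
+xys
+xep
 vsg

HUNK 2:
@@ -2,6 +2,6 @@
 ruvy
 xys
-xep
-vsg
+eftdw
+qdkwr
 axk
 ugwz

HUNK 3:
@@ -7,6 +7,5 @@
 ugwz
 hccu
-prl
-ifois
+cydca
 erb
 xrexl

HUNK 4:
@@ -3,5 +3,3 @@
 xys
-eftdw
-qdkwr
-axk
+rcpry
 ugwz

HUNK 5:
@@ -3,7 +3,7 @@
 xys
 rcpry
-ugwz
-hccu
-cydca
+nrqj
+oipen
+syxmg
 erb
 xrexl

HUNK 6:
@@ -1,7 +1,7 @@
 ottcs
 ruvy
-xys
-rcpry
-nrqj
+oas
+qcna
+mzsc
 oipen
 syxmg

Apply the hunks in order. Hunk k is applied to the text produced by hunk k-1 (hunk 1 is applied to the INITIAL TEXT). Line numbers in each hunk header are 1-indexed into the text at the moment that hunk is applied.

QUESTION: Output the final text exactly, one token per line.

Hunk 1: at line 2 remove [phf] add [xys,xep] -> 12 lines: ottcs ruvy xys xep vsg axk ugwz hccu prl ifois erb xrexl
Hunk 2: at line 2 remove [xep,vsg] add [eftdw,qdkwr] -> 12 lines: ottcs ruvy xys eftdw qdkwr axk ugwz hccu prl ifois erb xrexl
Hunk 3: at line 7 remove [prl,ifois] add [cydca] -> 11 lines: ottcs ruvy xys eftdw qdkwr axk ugwz hccu cydca erb xrexl
Hunk 4: at line 3 remove [eftdw,qdkwr,axk] add [rcpry] -> 9 lines: ottcs ruvy xys rcpry ugwz hccu cydca erb xrexl
Hunk 5: at line 3 remove [ugwz,hccu,cydca] add [nrqj,oipen,syxmg] -> 9 lines: ottcs ruvy xys rcpry nrqj oipen syxmg erb xrexl
Hunk 6: at line 1 remove [xys,rcpry,nrqj] add [oas,qcna,mzsc] -> 9 lines: ottcs ruvy oas qcna mzsc oipen syxmg erb xrexl

Answer: ottcs
ruvy
oas
qcna
mzsc
oipen
syxmg
erb
xrexl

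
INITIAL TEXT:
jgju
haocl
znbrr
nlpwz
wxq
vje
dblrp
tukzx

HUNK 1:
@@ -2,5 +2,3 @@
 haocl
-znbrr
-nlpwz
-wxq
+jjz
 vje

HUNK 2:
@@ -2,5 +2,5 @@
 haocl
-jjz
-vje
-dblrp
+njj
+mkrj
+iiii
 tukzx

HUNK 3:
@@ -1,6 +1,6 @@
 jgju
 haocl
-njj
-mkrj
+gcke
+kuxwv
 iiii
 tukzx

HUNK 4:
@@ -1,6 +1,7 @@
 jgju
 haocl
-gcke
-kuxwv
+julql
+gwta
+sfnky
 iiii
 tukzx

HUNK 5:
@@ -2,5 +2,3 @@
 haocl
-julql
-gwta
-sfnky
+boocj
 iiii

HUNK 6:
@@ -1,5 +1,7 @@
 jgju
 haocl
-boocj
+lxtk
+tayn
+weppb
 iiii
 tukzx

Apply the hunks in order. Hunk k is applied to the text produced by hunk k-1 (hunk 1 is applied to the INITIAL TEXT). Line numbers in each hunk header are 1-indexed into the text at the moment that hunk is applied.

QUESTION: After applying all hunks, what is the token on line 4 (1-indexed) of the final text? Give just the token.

Hunk 1: at line 2 remove [znbrr,nlpwz,wxq] add [jjz] -> 6 lines: jgju haocl jjz vje dblrp tukzx
Hunk 2: at line 2 remove [jjz,vje,dblrp] add [njj,mkrj,iiii] -> 6 lines: jgju haocl njj mkrj iiii tukzx
Hunk 3: at line 1 remove [njj,mkrj] add [gcke,kuxwv] -> 6 lines: jgju haocl gcke kuxwv iiii tukzx
Hunk 4: at line 1 remove [gcke,kuxwv] add [julql,gwta,sfnky] -> 7 lines: jgju haocl julql gwta sfnky iiii tukzx
Hunk 5: at line 2 remove [julql,gwta,sfnky] add [boocj] -> 5 lines: jgju haocl boocj iiii tukzx
Hunk 6: at line 1 remove [boocj] add [lxtk,tayn,weppb] -> 7 lines: jgju haocl lxtk tayn weppb iiii tukzx
Final line 4: tayn

Answer: tayn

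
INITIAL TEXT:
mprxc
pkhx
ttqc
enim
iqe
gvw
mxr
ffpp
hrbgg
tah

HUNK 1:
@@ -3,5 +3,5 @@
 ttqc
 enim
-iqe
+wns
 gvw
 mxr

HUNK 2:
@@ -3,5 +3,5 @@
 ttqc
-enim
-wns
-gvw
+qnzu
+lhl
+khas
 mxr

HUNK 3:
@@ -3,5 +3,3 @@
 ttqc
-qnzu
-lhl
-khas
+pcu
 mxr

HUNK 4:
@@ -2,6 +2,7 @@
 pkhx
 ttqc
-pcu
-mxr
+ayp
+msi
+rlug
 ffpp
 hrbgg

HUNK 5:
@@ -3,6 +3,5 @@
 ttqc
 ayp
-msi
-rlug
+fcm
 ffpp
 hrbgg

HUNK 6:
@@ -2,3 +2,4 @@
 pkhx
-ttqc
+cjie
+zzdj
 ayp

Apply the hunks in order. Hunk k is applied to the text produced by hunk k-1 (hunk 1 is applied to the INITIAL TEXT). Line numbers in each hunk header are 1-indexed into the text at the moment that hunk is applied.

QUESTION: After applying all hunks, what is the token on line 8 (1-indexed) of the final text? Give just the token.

Answer: hrbgg

Derivation:
Hunk 1: at line 3 remove [iqe] add [wns] -> 10 lines: mprxc pkhx ttqc enim wns gvw mxr ffpp hrbgg tah
Hunk 2: at line 3 remove [enim,wns,gvw] add [qnzu,lhl,khas] -> 10 lines: mprxc pkhx ttqc qnzu lhl khas mxr ffpp hrbgg tah
Hunk 3: at line 3 remove [qnzu,lhl,khas] add [pcu] -> 8 lines: mprxc pkhx ttqc pcu mxr ffpp hrbgg tah
Hunk 4: at line 2 remove [pcu,mxr] add [ayp,msi,rlug] -> 9 lines: mprxc pkhx ttqc ayp msi rlug ffpp hrbgg tah
Hunk 5: at line 3 remove [msi,rlug] add [fcm] -> 8 lines: mprxc pkhx ttqc ayp fcm ffpp hrbgg tah
Hunk 6: at line 2 remove [ttqc] add [cjie,zzdj] -> 9 lines: mprxc pkhx cjie zzdj ayp fcm ffpp hrbgg tah
Final line 8: hrbgg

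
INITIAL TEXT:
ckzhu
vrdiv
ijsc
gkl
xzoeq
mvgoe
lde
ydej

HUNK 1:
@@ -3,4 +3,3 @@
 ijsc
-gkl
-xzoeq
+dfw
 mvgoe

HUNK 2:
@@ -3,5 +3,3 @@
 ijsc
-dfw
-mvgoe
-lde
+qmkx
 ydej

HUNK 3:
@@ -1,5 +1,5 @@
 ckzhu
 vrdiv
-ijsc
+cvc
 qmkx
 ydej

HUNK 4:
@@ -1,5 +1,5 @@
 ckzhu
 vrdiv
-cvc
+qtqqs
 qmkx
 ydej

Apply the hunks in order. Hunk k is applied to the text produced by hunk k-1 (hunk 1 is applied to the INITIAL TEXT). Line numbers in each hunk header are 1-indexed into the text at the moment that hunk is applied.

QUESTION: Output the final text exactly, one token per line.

Answer: ckzhu
vrdiv
qtqqs
qmkx
ydej

Derivation:
Hunk 1: at line 3 remove [gkl,xzoeq] add [dfw] -> 7 lines: ckzhu vrdiv ijsc dfw mvgoe lde ydej
Hunk 2: at line 3 remove [dfw,mvgoe,lde] add [qmkx] -> 5 lines: ckzhu vrdiv ijsc qmkx ydej
Hunk 3: at line 1 remove [ijsc] add [cvc] -> 5 lines: ckzhu vrdiv cvc qmkx ydej
Hunk 4: at line 1 remove [cvc] add [qtqqs] -> 5 lines: ckzhu vrdiv qtqqs qmkx ydej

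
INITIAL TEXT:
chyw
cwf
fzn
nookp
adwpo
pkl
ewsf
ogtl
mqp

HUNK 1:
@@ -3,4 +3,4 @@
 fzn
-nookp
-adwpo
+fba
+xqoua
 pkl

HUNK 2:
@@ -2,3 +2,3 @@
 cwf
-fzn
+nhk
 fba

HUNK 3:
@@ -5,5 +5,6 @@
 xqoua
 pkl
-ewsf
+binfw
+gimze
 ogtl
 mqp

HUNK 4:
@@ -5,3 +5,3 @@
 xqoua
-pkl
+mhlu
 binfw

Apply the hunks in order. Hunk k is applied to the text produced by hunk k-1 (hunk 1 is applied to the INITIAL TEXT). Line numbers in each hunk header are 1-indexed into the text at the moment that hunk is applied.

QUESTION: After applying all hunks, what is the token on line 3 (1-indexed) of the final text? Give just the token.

Hunk 1: at line 3 remove [nookp,adwpo] add [fba,xqoua] -> 9 lines: chyw cwf fzn fba xqoua pkl ewsf ogtl mqp
Hunk 2: at line 2 remove [fzn] add [nhk] -> 9 lines: chyw cwf nhk fba xqoua pkl ewsf ogtl mqp
Hunk 3: at line 5 remove [ewsf] add [binfw,gimze] -> 10 lines: chyw cwf nhk fba xqoua pkl binfw gimze ogtl mqp
Hunk 4: at line 5 remove [pkl] add [mhlu] -> 10 lines: chyw cwf nhk fba xqoua mhlu binfw gimze ogtl mqp
Final line 3: nhk

Answer: nhk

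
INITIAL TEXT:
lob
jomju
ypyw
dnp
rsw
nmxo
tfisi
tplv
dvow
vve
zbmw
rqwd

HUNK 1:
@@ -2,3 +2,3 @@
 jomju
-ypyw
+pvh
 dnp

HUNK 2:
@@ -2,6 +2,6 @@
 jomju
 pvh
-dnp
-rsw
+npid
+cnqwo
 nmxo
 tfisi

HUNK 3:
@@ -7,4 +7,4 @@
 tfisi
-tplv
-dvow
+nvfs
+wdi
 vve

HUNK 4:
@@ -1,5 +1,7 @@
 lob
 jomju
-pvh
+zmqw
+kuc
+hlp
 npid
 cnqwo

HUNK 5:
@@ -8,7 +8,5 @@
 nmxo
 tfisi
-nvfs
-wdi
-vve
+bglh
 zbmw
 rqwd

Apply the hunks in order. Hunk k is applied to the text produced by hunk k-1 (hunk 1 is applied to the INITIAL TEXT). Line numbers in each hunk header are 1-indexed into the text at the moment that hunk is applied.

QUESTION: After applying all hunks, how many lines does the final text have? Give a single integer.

Hunk 1: at line 2 remove [ypyw] add [pvh] -> 12 lines: lob jomju pvh dnp rsw nmxo tfisi tplv dvow vve zbmw rqwd
Hunk 2: at line 2 remove [dnp,rsw] add [npid,cnqwo] -> 12 lines: lob jomju pvh npid cnqwo nmxo tfisi tplv dvow vve zbmw rqwd
Hunk 3: at line 7 remove [tplv,dvow] add [nvfs,wdi] -> 12 lines: lob jomju pvh npid cnqwo nmxo tfisi nvfs wdi vve zbmw rqwd
Hunk 4: at line 1 remove [pvh] add [zmqw,kuc,hlp] -> 14 lines: lob jomju zmqw kuc hlp npid cnqwo nmxo tfisi nvfs wdi vve zbmw rqwd
Hunk 5: at line 8 remove [nvfs,wdi,vve] add [bglh] -> 12 lines: lob jomju zmqw kuc hlp npid cnqwo nmxo tfisi bglh zbmw rqwd
Final line count: 12

Answer: 12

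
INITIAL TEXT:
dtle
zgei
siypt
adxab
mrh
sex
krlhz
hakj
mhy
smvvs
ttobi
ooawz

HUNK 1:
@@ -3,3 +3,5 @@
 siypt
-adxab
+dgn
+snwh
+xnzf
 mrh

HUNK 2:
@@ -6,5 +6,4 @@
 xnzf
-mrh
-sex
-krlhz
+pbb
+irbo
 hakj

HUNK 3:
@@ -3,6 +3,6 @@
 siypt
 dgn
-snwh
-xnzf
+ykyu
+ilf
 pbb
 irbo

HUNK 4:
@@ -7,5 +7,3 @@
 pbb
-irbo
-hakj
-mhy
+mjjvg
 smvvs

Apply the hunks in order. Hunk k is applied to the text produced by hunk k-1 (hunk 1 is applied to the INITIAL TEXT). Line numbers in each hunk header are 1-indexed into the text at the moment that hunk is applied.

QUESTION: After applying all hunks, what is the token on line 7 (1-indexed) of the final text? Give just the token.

Answer: pbb

Derivation:
Hunk 1: at line 3 remove [adxab] add [dgn,snwh,xnzf] -> 14 lines: dtle zgei siypt dgn snwh xnzf mrh sex krlhz hakj mhy smvvs ttobi ooawz
Hunk 2: at line 6 remove [mrh,sex,krlhz] add [pbb,irbo] -> 13 lines: dtle zgei siypt dgn snwh xnzf pbb irbo hakj mhy smvvs ttobi ooawz
Hunk 3: at line 3 remove [snwh,xnzf] add [ykyu,ilf] -> 13 lines: dtle zgei siypt dgn ykyu ilf pbb irbo hakj mhy smvvs ttobi ooawz
Hunk 4: at line 7 remove [irbo,hakj,mhy] add [mjjvg] -> 11 lines: dtle zgei siypt dgn ykyu ilf pbb mjjvg smvvs ttobi ooawz
Final line 7: pbb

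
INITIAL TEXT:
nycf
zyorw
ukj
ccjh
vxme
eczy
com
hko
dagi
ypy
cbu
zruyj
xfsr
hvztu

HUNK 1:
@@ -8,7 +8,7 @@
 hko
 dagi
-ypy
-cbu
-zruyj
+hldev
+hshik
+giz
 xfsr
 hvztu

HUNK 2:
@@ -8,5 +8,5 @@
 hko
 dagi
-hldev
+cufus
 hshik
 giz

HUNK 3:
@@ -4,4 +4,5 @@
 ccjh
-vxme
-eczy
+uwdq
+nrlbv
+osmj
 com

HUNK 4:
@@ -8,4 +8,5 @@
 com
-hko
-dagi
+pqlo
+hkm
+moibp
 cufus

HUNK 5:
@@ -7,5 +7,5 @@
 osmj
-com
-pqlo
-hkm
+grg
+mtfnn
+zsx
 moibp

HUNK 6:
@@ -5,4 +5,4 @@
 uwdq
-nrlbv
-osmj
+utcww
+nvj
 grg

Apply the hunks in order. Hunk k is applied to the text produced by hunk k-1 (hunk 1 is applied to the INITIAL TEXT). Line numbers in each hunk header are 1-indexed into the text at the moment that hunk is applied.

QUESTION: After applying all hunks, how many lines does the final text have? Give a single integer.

Answer: 16

Derivation:
Hunk 1: at line 8 remove [ypy,cbu,zruyj] add [hldev,hshik,giz] -> 14 lines: nycf zyorw ukj ccjh vxme eczy com hko dagi hldev hshik giz xfsr hvztu
Hunk 2: at line 8 remove [hldev] add [cufus] -> 14 lines: nycf zyorw ukj ccjh vxme eczy com hko dagi cufus hshik giz xfsr hvztu
Hunk 3: at line 4 remove [vxme,eczy] add [uwdq,nrlbv,osmj] -> 15 lines: nycf zyorw ukj ccjh uwdq nrlbv osmj com hko dagi cufus hshik giz xfsr hvztu
Hunk 4: at line 8 remove [hko,dagi] add [pqlo,hkm,moibp] -> 16 lines: nycf zyorw ukj ccjh uwdq nrlbv osmj com pqlo hkm moibp cufus hshik giz xfsr hvztu
Hunk 5: at line 7 remove [com,pqlo,hkm] add [grg,mtfnn,zsx] -> 16 lines: nycf zyorw ukj ccjh uwdq nrlbv osmj grg mtfnn zsx moibp cufus hshik giz xfsr hvztu
Hunk 6: at line 5 remove [nrlbv,osmj] add [utcww,nvj] -> 16 lines: nycf zyorw ukj ccjh uwdq utcww nvj grg mtfnn zsx moibp cufus hshik giz xfsr hvztu
Final line count: 16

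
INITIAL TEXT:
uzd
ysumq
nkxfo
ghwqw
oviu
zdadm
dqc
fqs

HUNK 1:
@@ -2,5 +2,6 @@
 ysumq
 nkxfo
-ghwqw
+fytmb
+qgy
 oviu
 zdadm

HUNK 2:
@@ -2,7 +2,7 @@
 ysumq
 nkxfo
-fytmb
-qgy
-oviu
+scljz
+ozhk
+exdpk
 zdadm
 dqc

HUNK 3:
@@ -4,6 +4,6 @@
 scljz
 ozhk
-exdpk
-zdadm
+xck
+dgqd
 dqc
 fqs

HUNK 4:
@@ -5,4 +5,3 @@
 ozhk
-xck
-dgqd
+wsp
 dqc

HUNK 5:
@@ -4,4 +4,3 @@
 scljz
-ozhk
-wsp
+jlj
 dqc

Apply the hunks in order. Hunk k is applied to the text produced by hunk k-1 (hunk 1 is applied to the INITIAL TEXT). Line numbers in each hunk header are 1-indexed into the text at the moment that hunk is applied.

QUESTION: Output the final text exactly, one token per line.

Answer: uzd
ysumq
nkxfo
scljz
jlj
dqc
fqs

Derivation:
Hunk 1: at line 2 remove [ghwqw] add [fytmb,qgy] -> 9 lines: uzd ysumq nkxfo fytmb qgy oviu zdadm dqc fqs
Hunk 2: at line 2 remove [fytmb,qgy,oviu] add [scljz,ozhk,exdpk] -> 9 lines: uzd ysumq nkxfo scljz ozhk exdpk zdadm dqc fqs
Hunk 3: at line 4 remove [exdpk,zdadm] add [xck,dgqd] -> 9 lines: uzd ysumq nkxfo scljz ozhk xck dgqd dqc fqs
Hunk 4: at line 5 remove [xck,dgqd] add [wsp] -> 8 lines: uzd ysumq nkxfo scljz ozhk wsp dqc fqs
Hunk 5: at line 4 remove [ozhk,wsp] add [jlj] -> 7 lines: uzd ysumq nkxfo scljz jlj dqc fqs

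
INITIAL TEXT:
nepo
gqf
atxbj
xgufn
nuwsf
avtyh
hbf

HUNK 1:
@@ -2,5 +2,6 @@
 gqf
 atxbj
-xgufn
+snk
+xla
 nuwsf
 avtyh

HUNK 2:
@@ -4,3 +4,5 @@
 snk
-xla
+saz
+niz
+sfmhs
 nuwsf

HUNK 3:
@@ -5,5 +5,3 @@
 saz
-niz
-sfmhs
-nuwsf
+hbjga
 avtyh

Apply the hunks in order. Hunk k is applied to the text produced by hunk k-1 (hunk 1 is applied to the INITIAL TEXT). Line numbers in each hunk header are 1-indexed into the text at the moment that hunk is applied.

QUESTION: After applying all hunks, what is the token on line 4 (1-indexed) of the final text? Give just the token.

Answer: snk

Derivation:
Hunk 1: at line 2 remove [xgufn] add [snk,xla] -> 8 lines: nepo gqf atxbj snk xla nuwsf avtyh hbf
Hunk 2: at line 4 remove [xla] add [saz,niz,sfmhs] -> 10 lines: nepo gqf atxbj snk saz niz sfmhs nuwsf avtyh hbf
Hunk 3: at line 5 remove [niz,sfmhs,nuwsf] add [hbjga] -> 8 lines: nepo gqf atxbj snk saz hbjga avtyh hbf
Final line 4: snk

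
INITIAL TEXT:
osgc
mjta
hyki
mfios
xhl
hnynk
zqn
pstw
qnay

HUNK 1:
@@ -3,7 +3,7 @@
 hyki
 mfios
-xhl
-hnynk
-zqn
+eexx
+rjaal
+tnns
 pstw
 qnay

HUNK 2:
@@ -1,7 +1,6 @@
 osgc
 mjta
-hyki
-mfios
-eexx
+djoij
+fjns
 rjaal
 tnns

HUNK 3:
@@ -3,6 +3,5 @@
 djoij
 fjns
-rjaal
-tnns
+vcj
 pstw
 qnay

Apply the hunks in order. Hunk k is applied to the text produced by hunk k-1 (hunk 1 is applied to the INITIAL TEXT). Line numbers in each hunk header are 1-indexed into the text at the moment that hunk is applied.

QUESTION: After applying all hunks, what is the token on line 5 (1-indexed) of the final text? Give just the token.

Hunk 1: at line 3 remove [xhl,hnynk,zqn] add [eexx,rjaal,tnns] -> 9 lines: osgc mjta hyki mfios eexx rjaal tnns pstw qnay
Hunk 2: at line 1 remove [hyki,mfios,eexx] add [djoij,fjns] -> 8 lines: osgc mjta djoij fjns rjaal tnns pstw qnay
Hunk 3: at line 3 remove [rjaal,tnns] add [vcj] -> 7 lines: osgc mjta djoij fjns vcj pstw qnay
Final line 5: vcj

Answer: vcj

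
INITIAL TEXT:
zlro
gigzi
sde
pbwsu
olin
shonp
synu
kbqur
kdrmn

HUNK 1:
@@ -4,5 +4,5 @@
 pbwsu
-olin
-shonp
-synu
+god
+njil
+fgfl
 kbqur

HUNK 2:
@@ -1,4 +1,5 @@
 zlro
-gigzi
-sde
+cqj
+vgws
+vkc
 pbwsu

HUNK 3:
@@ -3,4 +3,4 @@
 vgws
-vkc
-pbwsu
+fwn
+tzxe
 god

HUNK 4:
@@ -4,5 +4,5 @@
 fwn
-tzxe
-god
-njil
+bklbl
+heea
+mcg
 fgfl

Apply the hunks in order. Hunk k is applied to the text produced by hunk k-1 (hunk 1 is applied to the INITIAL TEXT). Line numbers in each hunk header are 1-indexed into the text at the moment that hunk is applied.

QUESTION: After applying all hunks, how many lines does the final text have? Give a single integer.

Hunk 1: at line 4 remove [olin,shonp,synu] add [god,njil,fgfl] -> 9 lines: zlro gigzi sde pbwsu god njil fgfl kbqur kdrmn
Hunk 2: at line 1 remove [gigzi,sde] add [cqj,vgws,vkc] -> 10 lines: zlro cqj vgws vkc pbwsu god njil fgfl kbqur kdrmn
Hunk 3: at line 3 remove [vkc,pbwsu] add [fwn,tzxe] -> 10 lines: zlro cqj vgws fwn tzxe god njil fgfl kbqur kdrmn
Hunk 4: at line 4 remove [tzxe,god,njil] add [bklbl,heea,mcg] -> 10 lines: zlro cqj vgws fwn bklbl heea mcg fgfl kbqur kdrmn
Final line count: 10

Answer: 10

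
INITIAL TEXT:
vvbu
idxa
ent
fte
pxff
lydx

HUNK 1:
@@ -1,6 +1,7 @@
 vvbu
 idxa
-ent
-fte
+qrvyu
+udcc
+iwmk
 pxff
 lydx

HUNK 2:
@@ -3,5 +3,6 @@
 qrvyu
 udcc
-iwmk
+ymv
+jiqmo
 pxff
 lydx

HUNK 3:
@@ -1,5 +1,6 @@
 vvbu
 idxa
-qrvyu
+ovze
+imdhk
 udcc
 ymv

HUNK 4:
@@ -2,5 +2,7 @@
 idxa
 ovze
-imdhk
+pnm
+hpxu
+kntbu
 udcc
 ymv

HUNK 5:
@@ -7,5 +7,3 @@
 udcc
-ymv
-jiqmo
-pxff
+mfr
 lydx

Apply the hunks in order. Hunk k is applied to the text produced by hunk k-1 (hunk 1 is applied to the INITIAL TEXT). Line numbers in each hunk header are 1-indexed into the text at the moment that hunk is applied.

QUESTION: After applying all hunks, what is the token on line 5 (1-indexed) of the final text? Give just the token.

Answer: hpxu

Derivation:
Hunk 1: at line 1 remove [ent,fte] add [qrvyu,udcc,iwmk] -> 7 lines: vvbu idxa qrvyu udcc iwmk pxff lydx
Hunk 2: at line 3 remove [iwmk] add [ymv,jiqmo] -> 8 lines: vvbu idxa qrvyu udcc ymv jiqmo pxff lydx
Hunk 3: at line 1 remove [qrvyu] add [ovze,imdhk] -> 9 lines: vvbu idxa ovze imdhk udcc ymv jiqmo pxff lydx
Hunk 4: at line 2 remove [imdhk] add [pnm,hpxu,kntbu] -> 11 lines: vvbu idxa ovze pnm hpxu kntbu udcc ymv jiqmo pxff lydx
Hunk 5: at line 7 remove [ymv,jiqmo,pxff] add [mfr] -> 9 lines: vvbu idxa ovze pnm hpxu kntbu udcc mfr lydx
Final line 5: hpxu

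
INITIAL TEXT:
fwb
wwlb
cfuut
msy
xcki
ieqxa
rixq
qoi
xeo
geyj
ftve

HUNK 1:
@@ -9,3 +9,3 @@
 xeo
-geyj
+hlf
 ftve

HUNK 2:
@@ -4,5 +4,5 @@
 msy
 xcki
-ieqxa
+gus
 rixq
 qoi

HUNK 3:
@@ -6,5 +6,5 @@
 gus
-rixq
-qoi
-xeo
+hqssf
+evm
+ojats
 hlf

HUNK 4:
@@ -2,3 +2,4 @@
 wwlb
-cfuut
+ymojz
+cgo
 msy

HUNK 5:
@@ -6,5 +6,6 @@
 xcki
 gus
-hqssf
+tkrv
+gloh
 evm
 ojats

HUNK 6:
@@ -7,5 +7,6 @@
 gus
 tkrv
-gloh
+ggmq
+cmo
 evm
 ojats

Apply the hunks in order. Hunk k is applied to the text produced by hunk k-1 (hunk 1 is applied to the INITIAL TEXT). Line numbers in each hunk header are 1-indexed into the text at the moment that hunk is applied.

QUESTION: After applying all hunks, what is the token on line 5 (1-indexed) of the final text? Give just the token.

Hunk 1: at line 9 remove [geyj] add [hlf] -> 11 lines: fwb wwlb cfuut msy xcki ieqxa rixq qoi xeo hlf ftve
Hunk 2: at line 4 remove [ieqxa] add [gus] -> 11 lines: fwb wwlb cfuut msy xcki gus rixq qoi xeo hlf ftve
Hunk 3: at line 6 remove [rixq,qoi,xeo] add [hqssf,evm,ojats] -> 11 lines: fwb wwlb cfuut msy xcki gus hqssf evm ojats hlf ftve
Hunk 4: at line 2 remove [cfuut] add [ymojz,cgo] -> 12 lines: fwb wwlb ymojz cgo msy xcki gus hqssf evm ojats hlf ftve
Hunk 5: at line 6 remove [hqssf] add [tkrv,gloh] -> 13 lines: fwb wwlb ymojz cgo msy xcki gus tkrv gloh evm ojats hlf ftve
Hunk 6: at line 7 remove [gloh] add [ggmq,cmo] -> 14 lines: fwb wwlb ymojz cgo msy xcki gus tkrv ggmq cmo evm ojats hlf ftve
Final line 5: msy

Answer: msy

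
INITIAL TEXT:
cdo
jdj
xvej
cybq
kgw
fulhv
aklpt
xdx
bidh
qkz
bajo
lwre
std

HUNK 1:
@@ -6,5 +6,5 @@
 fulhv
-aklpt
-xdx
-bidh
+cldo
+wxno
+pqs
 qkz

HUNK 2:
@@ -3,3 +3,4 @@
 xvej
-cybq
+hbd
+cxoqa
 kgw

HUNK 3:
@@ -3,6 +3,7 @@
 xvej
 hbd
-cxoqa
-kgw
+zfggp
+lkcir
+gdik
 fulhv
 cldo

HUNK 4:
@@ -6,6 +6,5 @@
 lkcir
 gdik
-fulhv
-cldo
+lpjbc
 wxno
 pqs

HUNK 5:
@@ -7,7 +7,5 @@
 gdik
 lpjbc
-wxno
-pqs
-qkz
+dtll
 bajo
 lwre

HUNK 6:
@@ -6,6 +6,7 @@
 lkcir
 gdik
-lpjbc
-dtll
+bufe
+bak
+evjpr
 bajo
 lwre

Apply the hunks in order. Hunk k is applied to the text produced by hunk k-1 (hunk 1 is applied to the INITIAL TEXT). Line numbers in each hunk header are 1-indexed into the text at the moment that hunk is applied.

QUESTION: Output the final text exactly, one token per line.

Hunk 1: at line 6 remove [aklpt,xdx,bidh] add [cldo,wxno,pqs] -> 13 lines: cdo jdj xvej cybq kgw fulhv cldo wxno pqs qkz bajo lwre std
Hunk 2: at line 3 remove [cybq] add [hbd,cxoqa] -> 14 lines: cdo jdj xvej hbd cxoqa kgw fulhv cldo wxno pqs qkz bajo lwre std
Hunk 3: at line 3 remove [cxoqa,kgw] add [zfggp,lkcir,gdik] -> 15 lines: cdo jdj xvej hbd zfggp lkcir gdik fulhv cldo wxno pqs qkz bajo lwre std
Hunk 4: at line 6 remove [fulhv,cldo] add [lpjbc] -> 14 lines: cdo jdj xvej hbd zfggp lkcir gdik lpjbc wxno pqs qkz bajo lwre std
Hunk 5: at line 7 remove [wxno,pqs,qkz] add [dtll] -> 12 lines: cdo jdj xvej hbd zfggp lkcir gdik lpjbc dtll bajo lwre std
Hunk 6: at line 6 remove [lpjbc,dtll] add [bufe,bak,evjpr] -> 13 lines: cdo jdj xvej hbd zfggp lkcir gdik bufe bak evjpr bajo lwre std

Answer: cdo
jdj
xvej
hbd
zfggp
lkcir
gdik
bufe
bak
evjpr
bajo
lwre
std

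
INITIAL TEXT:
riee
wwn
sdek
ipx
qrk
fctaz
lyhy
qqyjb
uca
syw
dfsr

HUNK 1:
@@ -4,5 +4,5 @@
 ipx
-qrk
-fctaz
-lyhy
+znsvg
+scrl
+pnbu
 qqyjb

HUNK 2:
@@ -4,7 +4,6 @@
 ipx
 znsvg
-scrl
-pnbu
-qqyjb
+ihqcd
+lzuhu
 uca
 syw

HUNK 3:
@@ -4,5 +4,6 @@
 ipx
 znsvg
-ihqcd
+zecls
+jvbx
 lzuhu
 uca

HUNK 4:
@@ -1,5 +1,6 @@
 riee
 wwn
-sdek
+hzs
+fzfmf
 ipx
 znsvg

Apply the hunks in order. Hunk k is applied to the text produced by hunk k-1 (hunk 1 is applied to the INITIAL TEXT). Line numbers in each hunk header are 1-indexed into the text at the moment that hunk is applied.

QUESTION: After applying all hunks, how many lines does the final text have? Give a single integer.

Hunk 1: at line 4 remove [qrk,fctaz,lyhy] add [znsvg,scrl,pnbu] -> 11 lines: riee wwn sdek ipx znsvg scrl pnbu qqyjb uca syw dfsr
Hunk 2: at line 4 remove [scrl,pnbu,qqyjb] add [ihqcd,lzuhu] -> 10 lines: riee wwn sdek ipx znsvg ihqcd lzuhu uca syw dfsr
Hunk 3: at line 4 remove [ihqcd] add [zecls,jvbx] -> 11 lines: riee wwn sdek ipx znsvg zecls jvbx lzuhu uca syw dfsr
Hunk 4: at line 1 remove [sdek] add [hzs,fzfmf] -> 12 lines: riee wwn hzs fzfmf ipx znsvg zecls jvbx lzuhu uca syw dfsr
Final line count: 12

Answer: 12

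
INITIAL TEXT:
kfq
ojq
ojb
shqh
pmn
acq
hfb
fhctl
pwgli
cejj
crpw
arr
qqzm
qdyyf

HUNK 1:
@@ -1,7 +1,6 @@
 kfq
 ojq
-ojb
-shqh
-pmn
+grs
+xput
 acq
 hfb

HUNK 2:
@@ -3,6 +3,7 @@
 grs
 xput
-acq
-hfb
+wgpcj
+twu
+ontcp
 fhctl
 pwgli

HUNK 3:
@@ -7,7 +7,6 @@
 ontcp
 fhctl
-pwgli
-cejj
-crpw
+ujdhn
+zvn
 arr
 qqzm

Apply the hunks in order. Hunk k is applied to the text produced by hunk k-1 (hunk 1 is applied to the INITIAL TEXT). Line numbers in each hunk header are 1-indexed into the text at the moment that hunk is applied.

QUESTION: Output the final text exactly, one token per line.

Hunk 1: at line 1 remove [ojb,shqh,pmn] add [grs,xput] -> 13 lines: kfq ojq grs xput acq hfb fhctl pwgli cejj crpw arr qqzm qdyyf
Hunk 2: at line 3 remove [acq,hfb] add [wgpcj,twu,ontcp] -> 14 lines: kfq ojq grs xput wgpcj twu ontcp fhctl pwgli cejj crpw arr qqzm qdyyf
Hunk 3: at line 7 remove [pwgli,cejj,crpw] add [ujdhn,zvn] -> 13 lines: kfq ojq grs xput wgpcj twu ontcp fhctl ujdhn zvn arr qqzm qdyyf

Answer: kfq
ojq
grs
xput
wgpcj
twu
ontcp
fhctl
ujdhn
zvn
arr
qqzm
qdyyf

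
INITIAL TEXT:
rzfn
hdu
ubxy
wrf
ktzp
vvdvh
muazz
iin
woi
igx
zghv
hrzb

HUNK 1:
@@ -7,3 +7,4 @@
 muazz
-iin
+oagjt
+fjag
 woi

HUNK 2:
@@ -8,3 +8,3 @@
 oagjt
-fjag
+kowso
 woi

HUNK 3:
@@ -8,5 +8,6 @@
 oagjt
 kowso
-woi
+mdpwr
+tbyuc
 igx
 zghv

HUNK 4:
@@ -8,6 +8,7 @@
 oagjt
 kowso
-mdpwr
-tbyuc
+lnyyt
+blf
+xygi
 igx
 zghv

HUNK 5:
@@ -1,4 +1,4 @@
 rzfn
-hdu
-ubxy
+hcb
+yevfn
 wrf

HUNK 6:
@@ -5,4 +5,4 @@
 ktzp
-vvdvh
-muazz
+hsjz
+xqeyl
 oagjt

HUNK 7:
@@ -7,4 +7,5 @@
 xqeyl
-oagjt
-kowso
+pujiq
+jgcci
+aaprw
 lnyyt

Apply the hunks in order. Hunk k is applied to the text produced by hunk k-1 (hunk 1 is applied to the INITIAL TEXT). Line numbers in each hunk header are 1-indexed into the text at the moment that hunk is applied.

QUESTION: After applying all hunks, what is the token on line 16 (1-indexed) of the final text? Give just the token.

Hunk 1: at line 7 remove [iin] add [oagjt,fjag] -> 13 lines: rzfn hdu ubxy wrf ktzp vvdvh muazz oagjt fjag woi igx zghv hrzb
Hunk 2: at line 8 remove [fjag] add [kowso] -> 13 lines: rzfn hdu ubxy wrf ktzp vvdvh muazz oagjt kowso woi igx zghv hrzb
Hunk 3: at line 8 remove [woi] add [mdpwr,tbyuc] -> 14 lines: rzfn hdu ubxy wrf ktzp vvdvh muazz oagjt kowso mdpwr tbyuc igx zghv hrzb
Hunk 4: at line 8 remove [mdpwr,tbyuc] add [lnyyt,blf,xygi] -> 15 lines: rzfn hdu ubxy wrf ktzp vvdvh muazz oagjt kowso lnyyt blf xygi igx zghv hrzb
Hunk 5: at line 1 remove [hdu,ubxy] add [hcb,yevfn] -> 15 lines: rzfn hcb yevfn wrf ktzp vvdvh muazz oagjt kowso lnyyt blf xygi igx zghv hrzb
Hunk 6: at line 5 remove [vvdvh,muazz] add [hsjz,xqeyl] -> 15 lines: rzfn hcb yevfn wrf ktzp hsjz xqeyl oagjt kowso lnyyt blf xygi igx zghv hrzb
Hunk 7: at line 7 remove [oagjt,kowso] add [pujiq,jgcci,aaprw] -> 16 lines: rzfn hcb yevfn wrf ktzp hsjz xqeyl pujiq jgcci aaprw lnyyt blf xygi igx zghv hrzb
Final line 16: hrzb

Answer: hrzb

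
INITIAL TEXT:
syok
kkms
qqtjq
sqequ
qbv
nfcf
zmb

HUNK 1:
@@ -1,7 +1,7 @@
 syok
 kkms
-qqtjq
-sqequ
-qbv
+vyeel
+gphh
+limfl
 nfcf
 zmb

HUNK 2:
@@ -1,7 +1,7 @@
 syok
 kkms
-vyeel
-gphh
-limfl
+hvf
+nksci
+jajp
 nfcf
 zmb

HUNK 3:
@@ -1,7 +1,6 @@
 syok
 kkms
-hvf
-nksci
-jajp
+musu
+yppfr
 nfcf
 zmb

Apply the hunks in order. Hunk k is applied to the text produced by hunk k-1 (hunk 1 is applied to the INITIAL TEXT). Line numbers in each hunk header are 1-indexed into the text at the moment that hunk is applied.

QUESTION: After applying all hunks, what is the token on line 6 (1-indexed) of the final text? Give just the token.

Answer: zmb

Derivation:
Hunk 1: at line 1 remove [qqtjq,sqequ,qbv] add [vyeel,gphh,limfl] -> 7 lines: syok kkms vyeel gphh limfl nfcf zmb
Hunk 2: at line 1 remove [vyeel,gphh,limfl] add [hvf,nksci,jajp] -> 7 lines: syok kkms hvf nksci jajp nfcf zmb
Hunk 3: at line 1 remove [hvf,nksci,jajp] add [musu,yppfr] -> 6 lines: syok kkms musu yppfr nfcf zmb
Final line 6: zmb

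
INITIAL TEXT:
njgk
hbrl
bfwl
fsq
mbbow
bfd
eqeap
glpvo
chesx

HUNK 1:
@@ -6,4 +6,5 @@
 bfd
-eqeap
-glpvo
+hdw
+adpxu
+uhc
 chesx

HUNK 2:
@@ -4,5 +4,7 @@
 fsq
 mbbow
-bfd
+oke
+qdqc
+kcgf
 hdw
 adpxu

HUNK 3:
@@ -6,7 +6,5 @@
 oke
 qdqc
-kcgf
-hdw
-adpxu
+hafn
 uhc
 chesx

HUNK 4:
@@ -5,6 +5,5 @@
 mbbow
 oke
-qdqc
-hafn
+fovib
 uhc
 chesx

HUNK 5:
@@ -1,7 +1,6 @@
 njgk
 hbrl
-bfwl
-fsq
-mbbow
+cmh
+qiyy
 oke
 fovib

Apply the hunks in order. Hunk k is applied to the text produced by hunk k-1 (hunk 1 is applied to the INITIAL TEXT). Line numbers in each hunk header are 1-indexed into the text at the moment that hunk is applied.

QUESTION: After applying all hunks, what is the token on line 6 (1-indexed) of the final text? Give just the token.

Hunk 1: at line 6 remove [eqeap,glpvo] add [hdw,adpxu,uhc] -> 10 lines: njgk hbrl bfwl fsq mbbow bfd hdw adpxu uhc chesx
Hunk 2: at line 4 remove [bfd] add [oke,qdqc,kcgf] -> 12 lines: njgk hbrl bfwl fsq mbbow oke qdqc kcgf hdw adpxu uhc chesx
Hunk 3: at line 6 remove [kcgf,hdw,adpxu] add [hafn] -> 10 lines: njgk hbrl bfwl fsq mbbow oke qdqc hafn uhc chesx
Hunk 4: at line 5 remove [qdqc,hafn] add [fovib] -> 9 lines: njgk hbrl bfwl fsq mbbow oke fovib uhc chesx
Hunk 5: at line 1 remove [bfwl,fsq,mbbow] add [cmh,qiyy] -> 8 lines: njgk hbrl cmh qiyy oke fovib uhc chesx
Final line 6: fovib

Answer: fovib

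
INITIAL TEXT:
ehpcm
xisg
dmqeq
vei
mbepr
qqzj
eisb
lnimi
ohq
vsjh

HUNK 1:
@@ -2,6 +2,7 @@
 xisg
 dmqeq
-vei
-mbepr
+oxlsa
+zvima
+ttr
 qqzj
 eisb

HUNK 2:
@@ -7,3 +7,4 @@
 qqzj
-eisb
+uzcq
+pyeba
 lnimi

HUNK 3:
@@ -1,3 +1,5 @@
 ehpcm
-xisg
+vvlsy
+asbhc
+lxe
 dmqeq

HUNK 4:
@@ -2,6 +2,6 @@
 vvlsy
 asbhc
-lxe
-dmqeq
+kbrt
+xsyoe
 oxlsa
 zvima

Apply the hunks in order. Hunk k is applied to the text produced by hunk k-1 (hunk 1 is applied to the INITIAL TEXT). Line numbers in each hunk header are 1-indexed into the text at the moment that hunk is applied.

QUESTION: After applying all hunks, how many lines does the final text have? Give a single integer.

Answer: 14

Derivation:
Hunk 1: at line 2 remove [vei,mbepr] add [oxlsa,zvima,ttr] -> 11 lines: ehpcm xisg dmqeq oxlsa zvima ttr qqzj eisb lnimi ohq vsjh
Hunk 2: at line 7 remove [eisb] add [uzcq,pyeba] -> 12 lines: ehpcm xisg dmqeq oxlsa zvima ttr qqzj uzcq pyeba lnimi ohq vsjh
Hunk 3: at line 1 remove [xisg] add [vvlsy,asbhc,lxe] -> 14 lines: ehpcm vvlsy asbhc lxe dmqeq oxlsa zvima ttr qqzj uzcq pyeba lnimi ohq vsjh
Hunk 4: at line 2 remove [lxe,dmqeq] add [kbrt,xsyoe] -> 14 lines: ehpcm vvlsy asbhc kbrt xsyoe oxlsa zvima ttr qqzj uzcq pyeba lnimi ohq vsjh
Final line count: 14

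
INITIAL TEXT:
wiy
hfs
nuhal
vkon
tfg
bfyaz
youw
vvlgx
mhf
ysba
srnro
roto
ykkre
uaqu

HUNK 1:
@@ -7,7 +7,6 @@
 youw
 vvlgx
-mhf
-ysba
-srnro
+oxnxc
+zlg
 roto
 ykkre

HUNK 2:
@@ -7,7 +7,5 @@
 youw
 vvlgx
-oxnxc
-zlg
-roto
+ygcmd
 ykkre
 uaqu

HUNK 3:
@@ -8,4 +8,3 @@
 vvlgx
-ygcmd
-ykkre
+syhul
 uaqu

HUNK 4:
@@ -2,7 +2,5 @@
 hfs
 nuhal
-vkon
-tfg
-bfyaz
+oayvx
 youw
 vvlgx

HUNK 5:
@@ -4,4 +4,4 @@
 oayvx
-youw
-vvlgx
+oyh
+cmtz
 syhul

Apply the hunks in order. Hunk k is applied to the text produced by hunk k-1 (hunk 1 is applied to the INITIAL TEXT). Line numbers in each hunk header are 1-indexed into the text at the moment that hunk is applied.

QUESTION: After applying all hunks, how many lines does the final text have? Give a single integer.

Answer: 8

Derivation:
Hunk 1: at line 7 remove [mhf,ysba,srnro] add [oxnxc,zlg] -> 13 lines: wiy hfs nuhal vkon tfg bfyaz youw vvlgx oxnxc zlg roto ykkre uaqu
Hunk 2: at line 7 remove [oxnxc,zlg,roto] add [ygcmd] -> 11 lines: wiy hfs nuhal vkon tfg bfyaz youw vvlgx ygcmd ykkre uaqu
Hunk 3: at line 8 remove [ygcmd,ykkre] add [syhul] -> 10 lines: wiy hfs nuhal vkon tfg bfyaz youw vvlgx syhul uaqu
Hunk 4: at line 2 remove [vkon,tfg,bfyaz] add [oayvx] -> 8 lines: wiy hfs nuhal oayvx youw vvlgx syhul uaqu
Hunk 5: at line 4 remove [youw,vvlgx] add [oyh,cmtz] -> 8 lines: wiy hfs nuhal oayvx oyh cmtz syhul uaqu
Final line count: 8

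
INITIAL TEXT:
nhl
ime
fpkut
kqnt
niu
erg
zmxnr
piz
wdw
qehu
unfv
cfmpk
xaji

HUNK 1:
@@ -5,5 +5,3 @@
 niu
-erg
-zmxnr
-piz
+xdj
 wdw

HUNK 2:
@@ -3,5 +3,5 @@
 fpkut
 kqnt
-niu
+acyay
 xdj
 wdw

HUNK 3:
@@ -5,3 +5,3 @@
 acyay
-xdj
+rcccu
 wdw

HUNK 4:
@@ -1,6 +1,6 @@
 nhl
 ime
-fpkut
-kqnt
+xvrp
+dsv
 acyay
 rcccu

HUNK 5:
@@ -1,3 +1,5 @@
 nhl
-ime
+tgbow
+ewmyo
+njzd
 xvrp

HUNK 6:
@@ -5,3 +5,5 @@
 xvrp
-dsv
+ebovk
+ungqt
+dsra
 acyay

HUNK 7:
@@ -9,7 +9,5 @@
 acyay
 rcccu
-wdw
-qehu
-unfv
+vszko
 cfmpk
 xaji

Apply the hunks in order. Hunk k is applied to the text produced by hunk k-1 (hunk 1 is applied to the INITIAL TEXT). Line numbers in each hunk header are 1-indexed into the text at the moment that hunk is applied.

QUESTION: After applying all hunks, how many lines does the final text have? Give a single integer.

Hunk 1: at line 5 remove [erg,zmxnr,piz] add [xdj] -> 11 lines: nhl ime fpkut kqnt niu xdj wdw qehu unfv cfmpk xaji
Hunk 2: at line 3 remove [niu] add [acyay] -> 11 lines: nhl ime fpkut kqnt acyay xdj wdw qehu unfv cfmpk xaji
Hunk 3: at line 5 remove [xdj] add [rcccu] -> 11 lines: nhl ime fpkut kqnt acyay rcccu wdw qehu unfv cfmpk xaji
Hunk 4: at line 1 remove [fpkut,kqnt] add [xvrp,dsv] -> 11 lines: nhl ime xvrp dsv acyay rcccu wdw qehu unfv cfmpk xaji
Hunk 5: at line 1 remove [ime] add [tgbow,ewmyo,njzd] -> 13 lines: nhl tgbow ewmyo njzd xvrp dsv acyay rcccu wdw qehu unfv cfmpk xaji
Hunk 6: at line 5 remove [dsv] add [ebovk,ungqt,dsra] -> 15 lines: nhl tgbow ewmyo njzd xvrp ebovk ungqt dsra acyay rcccu wdw qehu unfv cfmpk xaji
Hunk 7: at line 9 remove [wdw,qehu,unfv] add [vszko] -> 13 lines: nhl tgbow ewmyo njzd xvrp ebovk ungqt dsra acyay rcccu vszko cfmpk xaji
Final line count: 13

Answer: 13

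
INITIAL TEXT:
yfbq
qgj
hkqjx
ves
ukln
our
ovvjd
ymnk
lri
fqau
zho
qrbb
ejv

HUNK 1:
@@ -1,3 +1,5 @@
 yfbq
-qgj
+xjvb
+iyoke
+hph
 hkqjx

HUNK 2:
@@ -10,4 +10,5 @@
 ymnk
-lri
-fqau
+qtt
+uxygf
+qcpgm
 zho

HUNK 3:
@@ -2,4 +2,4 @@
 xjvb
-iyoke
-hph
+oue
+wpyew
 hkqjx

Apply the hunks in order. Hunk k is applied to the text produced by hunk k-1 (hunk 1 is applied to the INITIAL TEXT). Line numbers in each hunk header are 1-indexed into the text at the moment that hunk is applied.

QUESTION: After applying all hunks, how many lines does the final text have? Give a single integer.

Hunk 1: at line 1 remove [qgj] add [xjvb,iyoke,hph] -> 15 lines: yfbq xjvb iyoke hph hkqjx ves ukln our ovvjd ymnk lri fqau zho qrbb ejv
Hunk 2: at line 10 remove [lri,fqau] add [qtt,uxygf,qcpgm] -> 16 lines: yfbq xjvb iyoke hph hkqjx ves ukln our ovvjd ymnk qtt uxygf qcpgm zho qrbb ejv
Hunk 3: at line 2 remove [iyoke,hph] add [oue,wpyew] -> 16 lines: yfbq xjvb oue wpyew hkqjx ves ukln our ovvjd ymnk qtt uxygf qcpgm zho qrbb ejv
Final line count: 16

Answer: 16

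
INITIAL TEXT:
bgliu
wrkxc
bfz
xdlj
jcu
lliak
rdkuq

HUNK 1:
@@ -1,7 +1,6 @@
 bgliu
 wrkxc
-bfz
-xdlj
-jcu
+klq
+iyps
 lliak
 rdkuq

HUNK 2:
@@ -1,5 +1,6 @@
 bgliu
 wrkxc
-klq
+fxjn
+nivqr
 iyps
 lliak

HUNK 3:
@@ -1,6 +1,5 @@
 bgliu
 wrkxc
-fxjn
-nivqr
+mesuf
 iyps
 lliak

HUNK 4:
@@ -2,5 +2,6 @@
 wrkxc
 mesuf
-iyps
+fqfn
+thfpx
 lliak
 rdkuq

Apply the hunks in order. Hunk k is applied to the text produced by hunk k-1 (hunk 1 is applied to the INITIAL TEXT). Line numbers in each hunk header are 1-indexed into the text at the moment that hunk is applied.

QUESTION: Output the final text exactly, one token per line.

Answer: bgliu
wrkxc
mesuf
fqfn
thfpx
lliak
rdkuq

Derivation:
Hunk 1: at line 1 remove [bfz,xdlj,jcu] add [klq,iyps] -> 6 lines: bgliu wrkxc klq iyps lliak rdkuq
Hunk 2: at line 1 remove [klq] add [fxjn,nivqr] -> 7 lines: bgliu wrkxc fxjn nivqr iyps lliak rdkuq
Hunk 3: at line 1 remove [fxjn,nivqr] add [mesuf] -> 6 lines: bgliu wrkxc mesuf iyps lliak rdkuq
Hunk 4: at line 2 remove [iyps] add [fqfn,thfpx] -> 7 lines: bgliu wrkxc mesuf fqfn thfpx lliak rdkuq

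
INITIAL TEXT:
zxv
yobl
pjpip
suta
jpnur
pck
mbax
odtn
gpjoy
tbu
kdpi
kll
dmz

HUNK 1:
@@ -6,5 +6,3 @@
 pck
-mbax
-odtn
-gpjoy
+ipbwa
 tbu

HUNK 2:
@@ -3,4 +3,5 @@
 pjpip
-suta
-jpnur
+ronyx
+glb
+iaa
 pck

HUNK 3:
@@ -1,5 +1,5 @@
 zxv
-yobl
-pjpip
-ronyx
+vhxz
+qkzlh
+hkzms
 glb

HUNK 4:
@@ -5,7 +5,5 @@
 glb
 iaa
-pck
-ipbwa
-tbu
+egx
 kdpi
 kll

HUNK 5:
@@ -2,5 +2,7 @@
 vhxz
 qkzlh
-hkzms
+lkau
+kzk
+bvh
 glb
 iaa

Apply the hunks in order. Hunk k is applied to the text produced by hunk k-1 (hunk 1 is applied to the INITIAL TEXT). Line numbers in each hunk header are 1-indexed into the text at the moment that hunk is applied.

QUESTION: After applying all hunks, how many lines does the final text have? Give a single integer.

Hunk 1: at line 6 remove [mbax,odtn,gpjoy] add [ipbwa] -> 11 lines: zxv yobl pjpip suta jpnur pck ipbwa tbu kdpi kll dmz
Hunk 2: at line 3 remove [suta,jpnur] add [ronyx,glb,iaa] -> 12 lines: zxv yobl pjpip ronyx glb iaa pck ipbwa tbu kdpi kll dmz
Hunk 3: at line 1 remove [yobl,pjpip,ronyx] add [vhxz,qkzlh,hkzms] -> 12 lines: zxv vhxz qkzlh hkzms glb iaa pck ipbwa tbu kdpi kll dmz
Hunk 4: at line 5 remove [pck,ipbwa,tbu] add [egx] -> 10 lines: zxv vhxz qkzlh hkzms glb iaa egx kdpi kll dmz
Hunk 5: at line 2 remove [hkzms] add [lkau,kzk,bvh] -> 12 lines: zxv vhxz qkzlh lkau kzk bvh glb iaa egx kdpi kll dmz
Final line count: 12

Answer: 12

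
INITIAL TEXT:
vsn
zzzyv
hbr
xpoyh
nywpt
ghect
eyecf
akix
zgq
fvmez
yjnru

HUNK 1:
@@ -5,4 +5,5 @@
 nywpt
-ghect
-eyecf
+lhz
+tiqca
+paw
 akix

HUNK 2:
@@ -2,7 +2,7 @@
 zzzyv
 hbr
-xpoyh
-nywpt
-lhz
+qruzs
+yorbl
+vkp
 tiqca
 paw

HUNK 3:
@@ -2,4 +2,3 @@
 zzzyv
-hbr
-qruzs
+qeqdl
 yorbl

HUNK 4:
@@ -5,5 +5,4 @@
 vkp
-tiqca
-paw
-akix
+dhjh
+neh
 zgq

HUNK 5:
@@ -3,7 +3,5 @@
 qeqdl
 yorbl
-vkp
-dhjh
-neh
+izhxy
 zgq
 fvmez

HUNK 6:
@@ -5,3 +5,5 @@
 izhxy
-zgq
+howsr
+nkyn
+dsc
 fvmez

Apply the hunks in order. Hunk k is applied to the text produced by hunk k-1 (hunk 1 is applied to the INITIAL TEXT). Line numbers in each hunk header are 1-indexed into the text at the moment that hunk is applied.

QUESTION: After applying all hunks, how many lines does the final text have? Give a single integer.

Hunk 1: at line 5 remove [ghect,eyecf] add [lhz,tiqca,paw] -> 12 lines: vsn zzzyv hbr xpoyh nywpt lhz tiqca paw akix zgq fvmez yjnru
Hunk 2: at line 2 remove [xpoyh,nywpt,lhz] add [qruzs,yorbl,vkp] -> 12 lines: vsn zzzyv hbr qruzs yorbl vkp tiqca paw akix zgq fvmez yjnru
Hunk 3: at line 2 remove [hbr,qruzs] add [qeqdl] -> 11 lines: vsn zzzyv qeqdl yorbl vkp tiqca paw akix zgq fvmez yjnru
Hunk 4: at line 5 remove [tiqca,paw,akix] add [dhjh,neh] -> 10 lines: vsn zzzyv qeqdl yorbl vkp dhjh neh zgq fvmez yjnru
Hunk 5: at line 3 remove [vkp,dhjh,neh] add [izhxy] -> 8 lines: vsn zzzyv qeqdl yorbl izhxy zgq fvmez yjnru
Hunk 6: at line 5 remove [zgq] add [howsr,nkyn,dsc] -> 10 lines: vsn zzzyv qeqdl yorbl izhxy howsr nkyn dsc fvmez yjnru
Final line count: 10

Answer: 10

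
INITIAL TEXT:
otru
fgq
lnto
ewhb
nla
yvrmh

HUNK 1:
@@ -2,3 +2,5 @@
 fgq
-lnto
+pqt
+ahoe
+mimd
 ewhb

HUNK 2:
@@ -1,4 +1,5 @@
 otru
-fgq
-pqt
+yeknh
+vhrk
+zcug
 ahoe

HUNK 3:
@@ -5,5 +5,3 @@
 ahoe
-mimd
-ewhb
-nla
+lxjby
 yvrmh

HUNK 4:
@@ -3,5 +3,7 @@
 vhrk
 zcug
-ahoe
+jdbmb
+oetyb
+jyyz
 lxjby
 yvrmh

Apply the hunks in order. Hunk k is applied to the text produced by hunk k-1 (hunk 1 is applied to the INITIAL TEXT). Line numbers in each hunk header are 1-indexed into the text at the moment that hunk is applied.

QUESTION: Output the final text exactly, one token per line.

Answer: otru
yeknh
vhrk
zcug
jdbmb
oetyb
jyyz
lxjby
yvrmh

Derivation:
Hunk 1: at line 2 remove [lnto] add [pqt,ahoe,mimd] -> 8 lines: otru fgq pqt ahoe mimd ewhb nla yvrmh
Hunk 2: at line 1 remove [fgq,pqt] add [yeknh,vhrk,zcug] -> 9 lines: otru yeknh vhrk zcug ahoe mimd ewhb nla yvrmh
Hunk 3: at line 5 remove [mimd,ewhb,nla] add [lxjby] -> 7 lines: otru yeknh vhrk zcug ahoe lxjby yvrmh
Hunk 4: at line 3 remove [ahoe] add [jdbmb,oetyb,jyyz] -> 9 lines: otru yeknh vhrk zcug jdbmb oetyb jyyz lxjby yvrmh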